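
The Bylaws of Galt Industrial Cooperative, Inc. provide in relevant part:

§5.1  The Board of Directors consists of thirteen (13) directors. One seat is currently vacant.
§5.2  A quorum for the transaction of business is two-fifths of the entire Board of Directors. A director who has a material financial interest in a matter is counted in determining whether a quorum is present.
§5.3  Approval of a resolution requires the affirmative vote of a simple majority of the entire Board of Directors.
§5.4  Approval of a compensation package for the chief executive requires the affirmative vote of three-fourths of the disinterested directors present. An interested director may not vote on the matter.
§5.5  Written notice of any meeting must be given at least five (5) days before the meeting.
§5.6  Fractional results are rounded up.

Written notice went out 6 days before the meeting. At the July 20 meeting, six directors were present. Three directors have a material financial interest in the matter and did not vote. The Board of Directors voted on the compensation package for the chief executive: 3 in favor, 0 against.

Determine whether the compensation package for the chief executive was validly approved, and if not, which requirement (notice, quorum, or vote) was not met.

Notice: 6 days given; 5 required (6 ≥ 5). Satisfied.
Quorum: 6 present (interested directors count toward quorum); quorum is 6. Satisfied.
Vote: the compensation package for the chief executive requires three-fourths of the disinterested directors present (6 − 3 = 3). 3/4 of 3 = 2.25, rounded up to 3, so 3 affirmative votes are needed; 3 voted in favor. Satisfied.

Valid — all requirements satisfied.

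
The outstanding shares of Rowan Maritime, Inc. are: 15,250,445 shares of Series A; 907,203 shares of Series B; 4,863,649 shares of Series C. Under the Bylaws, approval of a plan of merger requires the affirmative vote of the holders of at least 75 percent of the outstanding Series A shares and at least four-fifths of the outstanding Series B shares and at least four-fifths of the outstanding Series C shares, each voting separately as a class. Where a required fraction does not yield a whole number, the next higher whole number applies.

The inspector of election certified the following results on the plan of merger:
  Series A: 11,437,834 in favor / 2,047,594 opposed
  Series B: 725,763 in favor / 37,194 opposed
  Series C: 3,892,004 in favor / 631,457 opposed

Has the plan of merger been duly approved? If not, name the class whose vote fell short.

Series A: 3/4 of 15250445 = 11437833.75, rounded up to 11437834; 11,437,834 required, 11,437,834 in favor — approved.
Series B: 4/5 of 907203 = 725762.40, rounded up to 725763; 725,763 required, 725,763 in favor — approved.
Series C: 4/5 of 4863649 = 3890919.20, rounded up to 3890920; 3,890,920 required, 3,892,004 in favor — approved.

Approved — every class gave the required vote.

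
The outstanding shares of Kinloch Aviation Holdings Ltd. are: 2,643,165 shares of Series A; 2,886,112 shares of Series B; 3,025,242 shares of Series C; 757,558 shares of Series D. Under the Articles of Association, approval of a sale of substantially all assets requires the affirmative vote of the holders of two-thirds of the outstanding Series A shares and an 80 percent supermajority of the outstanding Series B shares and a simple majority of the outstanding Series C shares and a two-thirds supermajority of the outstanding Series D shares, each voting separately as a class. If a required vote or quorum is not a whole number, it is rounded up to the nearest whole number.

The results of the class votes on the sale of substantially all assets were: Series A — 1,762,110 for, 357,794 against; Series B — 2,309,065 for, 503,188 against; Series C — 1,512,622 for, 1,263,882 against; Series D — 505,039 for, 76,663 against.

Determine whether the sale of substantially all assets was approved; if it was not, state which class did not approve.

Approved — every class gave the required vote.

Series A: 2/3 of 2643165 = 1762110; 1,762,110 required, 1,762,110 in favor — approved.
Series B: 4/5 of 2886112 = 2308889.60, rounded up to 2308890; 2,308,890 required, 2,309,065 in favor — approved.
Series C: a majority of 3025242 is 1512622; 1,512,622 required, 1,512,622 in favor — approved.
Series D: 2/3 of 757558 = 505038.67, rounded up to 505039; 505,039 required, 505,039 in favor — approved.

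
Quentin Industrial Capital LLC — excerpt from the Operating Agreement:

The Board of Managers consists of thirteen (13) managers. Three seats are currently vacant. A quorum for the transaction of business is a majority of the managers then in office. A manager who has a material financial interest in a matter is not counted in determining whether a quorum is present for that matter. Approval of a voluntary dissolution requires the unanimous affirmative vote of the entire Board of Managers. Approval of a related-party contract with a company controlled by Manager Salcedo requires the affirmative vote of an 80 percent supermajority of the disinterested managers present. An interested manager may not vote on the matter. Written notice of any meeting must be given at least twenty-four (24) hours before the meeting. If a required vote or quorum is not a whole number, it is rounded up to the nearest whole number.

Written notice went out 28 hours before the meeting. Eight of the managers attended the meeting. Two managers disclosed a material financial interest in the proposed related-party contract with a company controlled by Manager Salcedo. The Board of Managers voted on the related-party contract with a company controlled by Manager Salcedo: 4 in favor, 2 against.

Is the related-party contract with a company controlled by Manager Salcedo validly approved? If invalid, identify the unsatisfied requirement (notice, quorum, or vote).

Notice: 28 hours given; 24 required (28 ≥ 24). Satisfied.
Quorum: 8 present, but the 2 interested managers do not count, leaving 6. Quorum is 6. Satisfied.
Vote: the related-party contract with a company controlled by Manager Salcedo requires four-fifths of the disinterested managers present (8 − 2 = 6). 4/5 of 6 = 4.80, rounded up to 5, so 5 affirmative votes are needed; 4 voted in favor. Not satisfied.

Invalid — vote requirement not satisfied.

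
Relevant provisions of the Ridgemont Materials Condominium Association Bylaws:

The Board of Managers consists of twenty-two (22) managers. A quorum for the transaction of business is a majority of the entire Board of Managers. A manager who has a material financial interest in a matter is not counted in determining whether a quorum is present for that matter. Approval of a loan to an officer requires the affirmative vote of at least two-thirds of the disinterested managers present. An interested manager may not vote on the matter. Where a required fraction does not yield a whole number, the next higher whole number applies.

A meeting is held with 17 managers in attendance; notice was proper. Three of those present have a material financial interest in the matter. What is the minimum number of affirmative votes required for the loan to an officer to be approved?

The loan to an officer requires two-thirds of the disinterested managers present (17 − 3 = 14).
2/3 of 14 = 9.33, rounded up to 10.

10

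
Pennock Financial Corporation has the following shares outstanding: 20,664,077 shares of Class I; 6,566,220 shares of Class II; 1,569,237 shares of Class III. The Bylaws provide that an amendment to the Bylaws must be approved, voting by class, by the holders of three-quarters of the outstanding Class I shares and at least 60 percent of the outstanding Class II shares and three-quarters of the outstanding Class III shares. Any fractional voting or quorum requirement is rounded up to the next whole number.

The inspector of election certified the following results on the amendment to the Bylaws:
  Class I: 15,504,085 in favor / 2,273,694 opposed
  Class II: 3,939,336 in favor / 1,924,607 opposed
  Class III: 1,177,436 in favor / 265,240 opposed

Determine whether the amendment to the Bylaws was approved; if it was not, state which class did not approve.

Class I: 3/4 of 20664077 = 15498057.75, rounded up to 15498058; 15,498,058 required, 15,504,085 in favor — approved.
Class II: 3/5 of 6566220 = 3939732; 3,939,732 required, 3,939,336 in favor — not approved.
Class III: 3/4 of 1569237 = 1176927.75, rounded up to 1176928; 1,176,928 required, 1,177,436 in favor — approved.

Not approved — the Class II shares did not give the required vote.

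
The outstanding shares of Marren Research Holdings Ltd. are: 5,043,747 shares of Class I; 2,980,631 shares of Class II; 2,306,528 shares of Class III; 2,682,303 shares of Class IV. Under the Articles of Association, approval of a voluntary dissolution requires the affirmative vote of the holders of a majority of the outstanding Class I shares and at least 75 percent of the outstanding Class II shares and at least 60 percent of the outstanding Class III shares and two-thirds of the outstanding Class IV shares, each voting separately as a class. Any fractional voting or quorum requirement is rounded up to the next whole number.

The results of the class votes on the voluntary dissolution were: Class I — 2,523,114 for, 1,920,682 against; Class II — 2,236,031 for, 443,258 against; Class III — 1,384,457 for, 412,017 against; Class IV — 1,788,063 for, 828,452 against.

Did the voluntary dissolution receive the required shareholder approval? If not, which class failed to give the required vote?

Class I: a majority of 5043747 is 2521874; 2,521,874 required, 2,523,114 in favor — approved.
Class II: 3/4 of 2980631 = 2235473.25, rounded up to 2235474; 2,235,474 required, 2,236,031 in favor — approved.
Class III: 3/5 of 2306528 = 1383916.80, rounded up to 1383917; 1,383,917 required, 1,384,457 in favor — approved.
Class IV: 2/3 of 2682303 = 1788202; 1,788,202 required, 1,788,063 in favor — not approved.

Not approved — the Class IV shares did not give the required vote.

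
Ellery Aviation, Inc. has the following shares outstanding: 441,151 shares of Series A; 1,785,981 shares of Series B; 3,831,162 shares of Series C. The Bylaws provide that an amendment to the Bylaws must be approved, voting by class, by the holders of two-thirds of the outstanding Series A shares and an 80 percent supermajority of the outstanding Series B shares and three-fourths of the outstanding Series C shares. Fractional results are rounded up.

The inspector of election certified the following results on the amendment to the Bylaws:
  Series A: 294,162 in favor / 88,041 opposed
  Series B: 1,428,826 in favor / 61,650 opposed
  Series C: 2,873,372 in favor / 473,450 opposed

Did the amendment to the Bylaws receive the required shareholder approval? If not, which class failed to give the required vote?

Approved — every class gave the required vote.

Series A: 2/3 of 441151 = 294100.67, rounded up to 294101; 294,101 required, 294,162 in favor — approved.
Series B: 4/5 of 1785981 = 1428784.80, rounded up to 1428785; 1,428,785 required, 1,428,826 in favor — approved.
Series C: 3/4 of 3831162 = 2873371.50, rounded up to 2873372; 2,873,372 required, 2,873,372 in favor — approved.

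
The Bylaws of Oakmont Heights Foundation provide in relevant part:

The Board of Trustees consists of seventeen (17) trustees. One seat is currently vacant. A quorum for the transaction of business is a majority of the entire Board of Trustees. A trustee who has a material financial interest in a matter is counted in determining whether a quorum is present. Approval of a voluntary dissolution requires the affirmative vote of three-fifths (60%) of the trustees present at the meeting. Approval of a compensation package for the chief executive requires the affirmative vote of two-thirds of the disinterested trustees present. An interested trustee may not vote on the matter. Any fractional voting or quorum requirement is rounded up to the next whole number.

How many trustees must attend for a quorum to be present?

A majority of 17 is 9.

9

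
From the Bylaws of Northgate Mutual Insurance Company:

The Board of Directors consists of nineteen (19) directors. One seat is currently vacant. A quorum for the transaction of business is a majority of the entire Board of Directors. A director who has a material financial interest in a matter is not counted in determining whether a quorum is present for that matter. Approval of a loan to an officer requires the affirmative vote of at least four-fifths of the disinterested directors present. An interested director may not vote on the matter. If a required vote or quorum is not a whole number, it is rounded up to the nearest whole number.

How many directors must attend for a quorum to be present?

10

A majority of 19 is 10.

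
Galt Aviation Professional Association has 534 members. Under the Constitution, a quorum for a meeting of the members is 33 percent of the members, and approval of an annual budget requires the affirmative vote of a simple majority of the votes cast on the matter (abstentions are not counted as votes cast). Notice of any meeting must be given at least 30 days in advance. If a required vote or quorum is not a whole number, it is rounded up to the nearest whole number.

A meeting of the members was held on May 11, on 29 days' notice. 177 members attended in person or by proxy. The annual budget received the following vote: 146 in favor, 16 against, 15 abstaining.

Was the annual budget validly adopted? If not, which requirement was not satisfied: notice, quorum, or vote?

Notice: 29 days given; 30 required. Not satisfied.
Quorum: 33% of 534 = 176.22, rounded up to 177; 177 present. Satisfied.
Vote: requires a majority of the votes cast (177 − 15 abstaining = 162); a majority of 162 is 82, so 82 needed; 146 in favor. Satisfied.

Invalid — notice requirement not satisfied.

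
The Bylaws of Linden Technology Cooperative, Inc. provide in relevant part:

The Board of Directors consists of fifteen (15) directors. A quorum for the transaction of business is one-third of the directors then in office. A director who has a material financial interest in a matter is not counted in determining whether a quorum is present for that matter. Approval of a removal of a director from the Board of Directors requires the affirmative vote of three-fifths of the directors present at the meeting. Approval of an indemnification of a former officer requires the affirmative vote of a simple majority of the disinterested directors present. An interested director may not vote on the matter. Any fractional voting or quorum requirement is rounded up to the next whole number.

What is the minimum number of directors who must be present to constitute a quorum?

1/3 of 15 = 5.

5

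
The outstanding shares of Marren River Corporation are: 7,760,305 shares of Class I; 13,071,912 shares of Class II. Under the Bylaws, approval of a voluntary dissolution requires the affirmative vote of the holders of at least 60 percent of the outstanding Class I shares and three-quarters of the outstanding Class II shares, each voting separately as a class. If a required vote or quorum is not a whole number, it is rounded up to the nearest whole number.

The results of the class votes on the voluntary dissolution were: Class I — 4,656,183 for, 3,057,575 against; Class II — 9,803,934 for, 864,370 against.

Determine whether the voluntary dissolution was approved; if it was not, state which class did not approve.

Class I: 3/5 of 7760305 = 4656183; 4,656,183 required, 4,656,183 in favor — approved.
Class II: 3/4 of 13071912 = 9803934; 9,803,934 required, 9,803,934 in favor — approved.

Approved — every class gave the required vote.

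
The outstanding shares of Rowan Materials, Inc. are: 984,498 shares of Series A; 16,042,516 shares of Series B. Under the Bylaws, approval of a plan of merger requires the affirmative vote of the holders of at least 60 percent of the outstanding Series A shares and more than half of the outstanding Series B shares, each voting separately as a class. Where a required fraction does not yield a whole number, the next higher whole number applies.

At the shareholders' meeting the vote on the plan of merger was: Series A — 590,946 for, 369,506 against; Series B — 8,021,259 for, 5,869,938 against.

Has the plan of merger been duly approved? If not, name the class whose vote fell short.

Approved — every class gave the required vote.

Series A: 3/5 of 984498 = 590698.80, rounded up to 590699; 590,699 required, 590,946 in favor — approved.
Series B: a majority of 16042516 is 8021259; 8,021,259 required, 8,021,259 in favor — approved.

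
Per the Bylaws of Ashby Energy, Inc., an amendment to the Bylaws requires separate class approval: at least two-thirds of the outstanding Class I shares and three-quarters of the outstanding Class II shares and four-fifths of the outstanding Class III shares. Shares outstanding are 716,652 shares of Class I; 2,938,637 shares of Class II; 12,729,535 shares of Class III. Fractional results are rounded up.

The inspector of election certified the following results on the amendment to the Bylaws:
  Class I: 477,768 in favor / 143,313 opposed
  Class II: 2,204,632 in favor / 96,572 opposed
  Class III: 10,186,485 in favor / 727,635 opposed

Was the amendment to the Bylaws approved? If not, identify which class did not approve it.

Approved — every class gave the required vote.

Class I: 2/3 of 716652 = 477768; 477,768 required, 477,768 in favor — approved.
Class II: 3/4 of 2938637 = 2203977.75, rounded up to 2203978; 2,203,978 required, 2,204,632 in favor — approved.
Class III: 4/5 of 12729535 = 10183628; 10,183,628 required, 10,186,485 in favor — approved.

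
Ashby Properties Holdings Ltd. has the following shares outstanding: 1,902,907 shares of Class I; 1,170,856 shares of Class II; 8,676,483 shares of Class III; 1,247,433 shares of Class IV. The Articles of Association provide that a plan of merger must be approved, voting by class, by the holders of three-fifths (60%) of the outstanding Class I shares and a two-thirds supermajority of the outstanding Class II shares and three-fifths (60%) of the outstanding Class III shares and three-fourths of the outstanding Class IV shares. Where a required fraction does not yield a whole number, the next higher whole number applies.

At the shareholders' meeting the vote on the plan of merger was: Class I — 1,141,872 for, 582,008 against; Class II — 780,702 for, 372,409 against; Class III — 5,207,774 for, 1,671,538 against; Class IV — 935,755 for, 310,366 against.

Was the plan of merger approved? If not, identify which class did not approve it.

Approved — every class gave the required vote.

Class I: 3/5 of 1902907 = 1141744.20, rounded up to 1141745; 1,141,745 required, 1,141,872 in favor — approved.
Class II: 2/3 of 1170856 = 780570.67, rounded up to 780571; 780,571 required, 780,702 in favor — approved.
Class III: 3/5 of 8676483 = 5205889.80, rounded up to 5205890; 5,205,890 required, 5,207,774 in favor — approved.
Class IV: 3/4 of 1247433 = 935574.75, rounded up to 935575; 935,575 required, 935,755 in favor — approved.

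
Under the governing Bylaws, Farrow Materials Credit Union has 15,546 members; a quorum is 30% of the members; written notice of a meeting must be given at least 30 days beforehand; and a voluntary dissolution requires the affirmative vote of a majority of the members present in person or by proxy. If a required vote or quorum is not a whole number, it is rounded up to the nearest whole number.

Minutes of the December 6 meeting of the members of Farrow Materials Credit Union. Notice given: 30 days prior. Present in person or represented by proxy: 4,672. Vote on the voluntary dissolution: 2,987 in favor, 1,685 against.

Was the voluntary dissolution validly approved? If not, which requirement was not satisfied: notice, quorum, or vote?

Notice: 30 days given; 30 required. Satisfied.
Quorum: 30% of 15,546 = 4,663.80, rounded up to 4,664; 4,672 present. Satisfied.
Vote: requires a majority of those present (4,672); a majority of 4672 is 2337, so 2,337 needed; 2,987 in favor. Satisfied.

Valid — all requirements satisfied.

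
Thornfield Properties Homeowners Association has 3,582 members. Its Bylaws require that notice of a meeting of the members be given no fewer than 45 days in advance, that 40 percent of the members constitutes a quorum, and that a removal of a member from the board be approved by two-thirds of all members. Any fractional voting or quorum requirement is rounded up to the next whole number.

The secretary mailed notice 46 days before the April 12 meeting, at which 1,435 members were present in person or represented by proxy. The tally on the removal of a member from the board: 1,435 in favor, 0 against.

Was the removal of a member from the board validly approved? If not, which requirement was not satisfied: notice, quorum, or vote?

Invalid — vote requirement not satisfied.

Notice: 46 days given; 45 required. Satisfied.
Quorum: 40% of 3,582 = 1,432.80, rounded up to 1,433; 1,435 present. Satisfied.
Vote: requires two-thirds of all members (3,582); 2/3 of 3582 = 2388, so 2,388 needed; 1,435 in favor. Not satisfied.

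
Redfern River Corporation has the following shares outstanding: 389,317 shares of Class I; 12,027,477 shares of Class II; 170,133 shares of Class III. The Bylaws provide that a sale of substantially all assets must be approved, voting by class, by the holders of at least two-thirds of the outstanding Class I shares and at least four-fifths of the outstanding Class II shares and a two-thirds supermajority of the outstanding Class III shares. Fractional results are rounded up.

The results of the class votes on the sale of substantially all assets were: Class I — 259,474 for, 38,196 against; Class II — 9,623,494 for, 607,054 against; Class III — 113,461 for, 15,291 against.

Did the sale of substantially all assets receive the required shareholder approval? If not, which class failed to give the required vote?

Class I: 2/3 of 389317 = 259544.67, rounded up to 259545; 259,545 required, 259,474 in favor — not approved.
Class II: 4/5 of 12027477 = 9621981.60, rounded up to 9621982; 9,621,982 required, 9,623,494 in favor — approved.
Class III: 2/3 of 170133 = 113422; 113,422 required, 113,461 in favor — approved.

Not approved — the Class I shares did not give the required vote.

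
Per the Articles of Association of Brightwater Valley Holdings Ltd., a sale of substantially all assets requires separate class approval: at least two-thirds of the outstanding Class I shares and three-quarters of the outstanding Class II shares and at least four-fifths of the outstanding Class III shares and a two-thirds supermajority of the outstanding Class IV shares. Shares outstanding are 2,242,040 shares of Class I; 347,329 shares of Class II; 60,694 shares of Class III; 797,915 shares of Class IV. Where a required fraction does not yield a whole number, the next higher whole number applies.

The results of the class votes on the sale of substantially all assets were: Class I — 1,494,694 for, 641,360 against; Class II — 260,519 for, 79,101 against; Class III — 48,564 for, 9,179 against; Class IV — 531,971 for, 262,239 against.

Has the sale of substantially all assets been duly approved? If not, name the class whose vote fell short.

Approved — every class gave the required vote.

Class I: 2/3 of 2242040 = 1494693.33, rounded up to 1494694; 1,494,694 required, 1,494,694 in favor — approved.
Class II: 3/4 of 347329 = 260496.75, rounded up to 260497; 260,497 required, 260,519 in favor — approved.
Class III: 4/5 of 60694 = 48555.20, rounded up to 48556; 48,556 required, 48,564 in favor — approved.
Class IV: 2/3 of 797915 = 531943.33, rounded up to 531944; 531,944 required, 531,971 in favor — approved.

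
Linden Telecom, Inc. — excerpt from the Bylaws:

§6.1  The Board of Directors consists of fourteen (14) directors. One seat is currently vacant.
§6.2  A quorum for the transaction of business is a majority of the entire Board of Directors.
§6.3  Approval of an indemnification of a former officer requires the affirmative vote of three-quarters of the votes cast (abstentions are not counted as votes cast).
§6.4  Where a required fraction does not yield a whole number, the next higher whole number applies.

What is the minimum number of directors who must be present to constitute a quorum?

8

A majority of 14 is 8.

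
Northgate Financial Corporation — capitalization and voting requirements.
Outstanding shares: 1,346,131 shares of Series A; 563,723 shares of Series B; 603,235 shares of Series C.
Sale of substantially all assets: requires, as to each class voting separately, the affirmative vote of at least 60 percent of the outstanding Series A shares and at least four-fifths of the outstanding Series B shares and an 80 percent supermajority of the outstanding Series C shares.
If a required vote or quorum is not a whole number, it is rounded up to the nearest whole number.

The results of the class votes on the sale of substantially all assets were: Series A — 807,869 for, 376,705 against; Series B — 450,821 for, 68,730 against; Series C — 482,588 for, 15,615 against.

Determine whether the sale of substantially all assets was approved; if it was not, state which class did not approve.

Not approved — the Series B shares did not give the required vote.

Series A: 3/5 of 1346131 = 807678.60, rounded up to 807679; 807,679 required, 807,869 in favor — approved.
Series B: 4/5 of 563723 = 450978.40, rounded up to 450979; 450,979 required, 450,821 in favor — not approved.
Series C: 4/5 of 603235 = 482588; 482,588 required, 482,588 in favor — approved.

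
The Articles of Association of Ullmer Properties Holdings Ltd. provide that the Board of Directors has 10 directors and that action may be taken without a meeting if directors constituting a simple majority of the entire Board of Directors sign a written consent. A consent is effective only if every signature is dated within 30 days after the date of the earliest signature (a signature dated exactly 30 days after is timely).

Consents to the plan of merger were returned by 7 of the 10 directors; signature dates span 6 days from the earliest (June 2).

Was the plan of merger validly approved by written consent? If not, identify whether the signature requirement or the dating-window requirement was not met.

Effective — both the signature and dating-window requirements are satisfied.

Signatures required: a simple majority of 10 — a majority of 10 is 6, so 6 needed; 7 signed. Sufficient.
Dating window: the latest signature is 6 days after the earliest; the limit is 30 days. Within the window.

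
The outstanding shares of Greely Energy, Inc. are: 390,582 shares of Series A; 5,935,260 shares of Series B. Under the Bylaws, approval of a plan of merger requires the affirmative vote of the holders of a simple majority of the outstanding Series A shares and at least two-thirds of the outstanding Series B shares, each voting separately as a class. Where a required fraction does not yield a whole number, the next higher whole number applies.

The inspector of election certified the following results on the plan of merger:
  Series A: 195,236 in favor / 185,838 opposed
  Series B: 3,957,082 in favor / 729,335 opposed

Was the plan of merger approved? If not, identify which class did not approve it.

Series A: a majority of 390582 is 195292; 195,292 required, 195,236 in favor — not approved.
Series B: 2/3 of 5935260 = 3956840; 3,956,840 required, 3,957,082 in favor — approved.

Not approved — the Series A shares did not give the required vote.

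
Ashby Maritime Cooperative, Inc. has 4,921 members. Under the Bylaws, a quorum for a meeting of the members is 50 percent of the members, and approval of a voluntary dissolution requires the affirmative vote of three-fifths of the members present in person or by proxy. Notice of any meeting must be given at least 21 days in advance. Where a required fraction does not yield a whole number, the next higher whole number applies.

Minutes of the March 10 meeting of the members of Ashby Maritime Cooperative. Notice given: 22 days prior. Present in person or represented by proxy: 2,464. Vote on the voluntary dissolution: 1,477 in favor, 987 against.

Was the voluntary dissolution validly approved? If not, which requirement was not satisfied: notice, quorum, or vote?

Invalid — vote requirement not satisfied.

Notice: 22 days given; 21 required. Satisfied.
Quorum: 50% of 4,921 = 2,460.50, rounded up to 2,461; 2,464 present. Satisfied.
Vote: requires three-fifths of those present (2,464); 3/5 of 2464 = 1478.40, rounded up to 1479, so 1,479 needed; 1,477 in favor. Not satisfied.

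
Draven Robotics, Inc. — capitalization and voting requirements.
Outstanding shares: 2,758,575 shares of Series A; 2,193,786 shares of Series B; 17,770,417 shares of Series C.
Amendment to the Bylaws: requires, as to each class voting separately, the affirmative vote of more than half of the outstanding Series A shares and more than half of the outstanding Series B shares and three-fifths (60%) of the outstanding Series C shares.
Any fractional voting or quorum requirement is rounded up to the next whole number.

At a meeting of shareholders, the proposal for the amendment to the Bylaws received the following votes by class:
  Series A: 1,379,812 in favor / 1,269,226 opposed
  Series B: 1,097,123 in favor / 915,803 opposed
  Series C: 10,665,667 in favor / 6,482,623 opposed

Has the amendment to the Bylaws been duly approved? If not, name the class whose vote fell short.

Series A: a majority of 2758575 is 1379288; 1,379,288 required, 1,379,812 in favor — approved.
Series B: a majority of 2193786 is 1096894; 1,096,894 required, 1,097,123 in favor — approved.
Series C: 3/5 of 17770417 = 10662250.20, rounded up to 10662251; 10,662,251 required, 10,665,667 in favor — approved.

Approved — every class gave the required vote.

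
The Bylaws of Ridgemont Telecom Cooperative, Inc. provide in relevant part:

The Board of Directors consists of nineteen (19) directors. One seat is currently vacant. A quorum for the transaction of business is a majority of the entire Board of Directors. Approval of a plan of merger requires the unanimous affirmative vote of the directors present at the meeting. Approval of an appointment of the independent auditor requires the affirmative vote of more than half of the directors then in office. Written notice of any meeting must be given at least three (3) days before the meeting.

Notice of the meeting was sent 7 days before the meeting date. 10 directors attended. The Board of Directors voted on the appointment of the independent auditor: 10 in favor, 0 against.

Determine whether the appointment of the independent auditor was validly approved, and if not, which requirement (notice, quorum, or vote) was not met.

Notice: 7 days given; 3 required (7 ≥ 3). Satisfied.
Quorum: 10 present; quorum is 10. Satisfied.
Vote: the appointment of the independent auditor requires a majority of the directors then in office (18). A majority of 18 is 10, so 10 affirmative votes are needed; 10 voted in favor. Satisfied.

Valid — all requirements satisfied.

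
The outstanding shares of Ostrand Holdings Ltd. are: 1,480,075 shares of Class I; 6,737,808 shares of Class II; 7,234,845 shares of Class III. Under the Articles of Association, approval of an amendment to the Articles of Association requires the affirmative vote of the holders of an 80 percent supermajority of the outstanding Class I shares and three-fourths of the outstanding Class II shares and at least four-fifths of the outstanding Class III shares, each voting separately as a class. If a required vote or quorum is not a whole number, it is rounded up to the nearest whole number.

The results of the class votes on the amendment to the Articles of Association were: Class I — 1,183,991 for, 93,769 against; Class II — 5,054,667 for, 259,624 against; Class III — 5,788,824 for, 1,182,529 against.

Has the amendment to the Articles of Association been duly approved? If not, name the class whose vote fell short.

Not approved — the Class I shares did not give the required vote.

Class I: 4/5 of 1480075 = 1184060; 1,184,060 required, 1,183,991 in favor — not approved.
Class II: 3/4 of 6737808 = 5053356; 5,053,356 required, 5,054,667 in favor — approved.
Class III: 4/5 of 7234845 = 5787876; 5,787,876 required, 5,788,824 in favor — approved.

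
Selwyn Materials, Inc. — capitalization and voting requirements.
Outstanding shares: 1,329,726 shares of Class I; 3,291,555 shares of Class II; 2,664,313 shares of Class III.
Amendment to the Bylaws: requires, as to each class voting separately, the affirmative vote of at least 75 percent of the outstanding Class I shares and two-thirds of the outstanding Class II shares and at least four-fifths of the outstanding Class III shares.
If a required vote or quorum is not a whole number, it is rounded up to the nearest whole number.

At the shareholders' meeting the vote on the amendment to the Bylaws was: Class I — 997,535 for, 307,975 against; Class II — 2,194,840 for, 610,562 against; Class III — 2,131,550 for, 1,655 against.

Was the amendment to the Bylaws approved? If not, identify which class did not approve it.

Approved — every class gave the required vote.

Class I: 3/4 of 1329726 = 997294.50, rounded up to 997295; 997,295 required, 997,535 in favor — approved.
Class II: 2/3 of 3291555 = 2194370; 2,194,370 required, 2,194,840 in favor — approved.
Class III: 4/5 of 2664313 = 2131450.40, rounded up to 2131451; 2,131,451 required, 2,131,550 in favor — approved.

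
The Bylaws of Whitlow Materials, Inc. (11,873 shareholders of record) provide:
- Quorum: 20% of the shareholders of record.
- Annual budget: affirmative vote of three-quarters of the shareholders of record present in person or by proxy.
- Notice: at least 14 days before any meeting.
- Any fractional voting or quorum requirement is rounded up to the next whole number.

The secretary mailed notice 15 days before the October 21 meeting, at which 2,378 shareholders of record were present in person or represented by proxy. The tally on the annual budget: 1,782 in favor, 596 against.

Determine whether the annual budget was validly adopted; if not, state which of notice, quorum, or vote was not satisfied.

Invalid — vote requirement not satisfied.

Notice: 15 days given; 14 required. Satisfied.
Quorum: 20% of 11,873 = 2,374.60, rounded up to 2,375; 2,378 present. Satisfied.
Vote: requires three-fourths of those present (2,378); 3/4 of 2378 = 1783.50, rounded up to 1784, so 1,784 needed; 1,782 in favor. Not satisfied.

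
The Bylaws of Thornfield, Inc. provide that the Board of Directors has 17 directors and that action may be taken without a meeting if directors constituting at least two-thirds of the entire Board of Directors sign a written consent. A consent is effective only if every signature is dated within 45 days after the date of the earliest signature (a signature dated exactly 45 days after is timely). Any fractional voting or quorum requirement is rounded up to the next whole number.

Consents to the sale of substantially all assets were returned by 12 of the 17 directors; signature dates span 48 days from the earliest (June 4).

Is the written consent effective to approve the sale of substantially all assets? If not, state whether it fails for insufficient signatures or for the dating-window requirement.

Signatures required: at least two-thirds of 17 — 2/3 of 17 = 11.33, rounded up to 12, so 12 needed; 12 signed. Sufficient.
Dating window: the latest signature is 48 days after the earliest; the limit is 45 days. Outside the window.

Not effective — dating-window requirement not satisfied.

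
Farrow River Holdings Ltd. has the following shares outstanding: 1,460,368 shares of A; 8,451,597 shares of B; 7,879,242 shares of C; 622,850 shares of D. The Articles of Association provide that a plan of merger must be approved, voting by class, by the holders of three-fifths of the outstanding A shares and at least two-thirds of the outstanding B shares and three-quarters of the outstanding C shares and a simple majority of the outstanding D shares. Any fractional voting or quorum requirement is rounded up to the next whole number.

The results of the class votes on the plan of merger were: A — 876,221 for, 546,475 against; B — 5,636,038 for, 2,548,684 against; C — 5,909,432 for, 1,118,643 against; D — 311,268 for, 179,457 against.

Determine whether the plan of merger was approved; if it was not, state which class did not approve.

A: 3/5 of 1460368 = 876220.80, rounded up to 876221; 876,221 required, 876,221 in favor — approved.
B: 2/3 of 8451597 = 5634398; 5,634,398 required, 5,636,038 in favor — approved.
C: 3/4 of 7879242 = 5909431.50, rounded up to 5909432; 5,909,432 required, 5,909,432 in favor — approved.
D: a majority of 622850 is 311426; 311,426 required, 311,268 in favor — not approved.

Not approved — the D shares did not give the required vote.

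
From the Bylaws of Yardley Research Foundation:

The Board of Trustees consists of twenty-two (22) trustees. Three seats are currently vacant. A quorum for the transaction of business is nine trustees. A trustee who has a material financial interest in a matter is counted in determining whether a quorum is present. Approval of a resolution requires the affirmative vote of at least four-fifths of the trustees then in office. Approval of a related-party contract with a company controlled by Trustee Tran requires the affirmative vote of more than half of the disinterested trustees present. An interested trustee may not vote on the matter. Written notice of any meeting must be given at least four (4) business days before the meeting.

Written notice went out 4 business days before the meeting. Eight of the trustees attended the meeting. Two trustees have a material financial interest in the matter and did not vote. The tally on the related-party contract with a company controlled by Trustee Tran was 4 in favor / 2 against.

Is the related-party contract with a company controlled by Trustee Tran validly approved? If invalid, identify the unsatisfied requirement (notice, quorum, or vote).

Invalid — quorum requirement not satisfied.

Notice: 4 business days given; 4 required (4 ≥ 4). Satisfied.
Quorum: 8 present (interested trustees count toward quorum); quorum is 9. Not satisfied.
Vote: the related-party contract with a company controlled by Trustee Tran requires a majority of the disinterested trustees present (8 − 2 = 6). A majority of 6 is 4, so 4 affirmative votes are needed; 4 voted in favor. Satisfied. (Moot — without a quorum no business can be validly transacted.)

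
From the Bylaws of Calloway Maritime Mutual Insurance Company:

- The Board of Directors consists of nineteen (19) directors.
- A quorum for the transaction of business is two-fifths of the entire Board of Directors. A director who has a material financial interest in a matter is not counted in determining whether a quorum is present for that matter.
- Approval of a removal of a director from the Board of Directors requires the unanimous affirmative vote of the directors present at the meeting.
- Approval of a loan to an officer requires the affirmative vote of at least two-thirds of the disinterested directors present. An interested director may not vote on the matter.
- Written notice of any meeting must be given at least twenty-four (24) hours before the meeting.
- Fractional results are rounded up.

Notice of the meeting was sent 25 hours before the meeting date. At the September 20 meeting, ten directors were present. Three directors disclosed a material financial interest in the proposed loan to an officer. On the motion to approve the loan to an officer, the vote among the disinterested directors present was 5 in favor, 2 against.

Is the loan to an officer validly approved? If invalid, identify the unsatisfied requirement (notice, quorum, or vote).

Notice: 25 hours given; 24 required (25 ≥ 24). Satisfied.
Quorum: 10 present, but the 3 interested directors do not count, leaving 7. Quorum is 8. Not satisfied.
Vote: the loan to an officer requires two-thirds of the disinterested directors present (10 − 3 = 7). 2/3 of 7 = 4.67, rounded up to 5, so 5 affirmative votes are needed; 5 voted in favor. Satisfied. (Moot — without a quorum no business can be validly transacted.)

Invalid — quorum requirement not satisfied.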